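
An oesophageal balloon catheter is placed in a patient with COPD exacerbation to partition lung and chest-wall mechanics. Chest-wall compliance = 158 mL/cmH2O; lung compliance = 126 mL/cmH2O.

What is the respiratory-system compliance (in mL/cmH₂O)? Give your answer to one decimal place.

Lung and chest wall are elastances in series: 1/Crs = 1/CL + 1/Ccw.
1/Crs = 1/126 + 1/158 = 0.01427.
Crs = 70.077 mL/cmH2O.

70.1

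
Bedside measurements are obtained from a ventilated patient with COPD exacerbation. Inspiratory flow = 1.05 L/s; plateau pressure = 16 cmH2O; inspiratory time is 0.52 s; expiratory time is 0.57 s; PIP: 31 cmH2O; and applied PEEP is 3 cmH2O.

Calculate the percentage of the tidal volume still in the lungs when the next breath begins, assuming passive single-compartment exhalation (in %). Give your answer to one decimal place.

38.7

Vt = flow × Ti = 1.05 L/s × 0.52 s × 1000 mL/L = 546.0 mL.
R = (PIP − Pplat)/V̇ = (31 − 16) / 1.05 = 15.0/1.05 = 14.286 cmH2O·s/L.
C = Vt/(Pplat − PEEP) = 546.0 / (16 − 3) = 546.0/13.0 = 42.0 mL/cmH2O.
τ = R × C = 14.286 × 0.042 L/cmH2O = 0.6 s.
Fraction remaining at end-expiration = e^(−Te/τ) = e^(−0.57/0.6) = 0.3867 → 38.67%.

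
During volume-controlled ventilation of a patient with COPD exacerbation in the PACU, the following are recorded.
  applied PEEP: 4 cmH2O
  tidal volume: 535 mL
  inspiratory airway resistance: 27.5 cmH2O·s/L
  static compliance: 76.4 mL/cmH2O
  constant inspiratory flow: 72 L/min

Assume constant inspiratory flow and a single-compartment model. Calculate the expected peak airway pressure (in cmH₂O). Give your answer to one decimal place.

Flow: 72 L/min ÷ 60 = 1.2 L/s.
Equation of motion (constant flow): PIP = Vt/C + R·V̇ + PEEP.
PIP = 535/76.4 + 27.5×1.2 + 4 = 7.003 + 33.0 + 4 = 44.003 cmH2O.

44.0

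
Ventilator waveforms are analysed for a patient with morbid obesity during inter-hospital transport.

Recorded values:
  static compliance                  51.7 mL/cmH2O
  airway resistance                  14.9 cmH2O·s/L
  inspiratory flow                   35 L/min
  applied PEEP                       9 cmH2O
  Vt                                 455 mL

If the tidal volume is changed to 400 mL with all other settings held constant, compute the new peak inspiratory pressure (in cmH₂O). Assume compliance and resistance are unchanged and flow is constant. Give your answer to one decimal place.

25.4

Flow: 35 L/min ÷ 60 = 0.5833 L/s.
PIP = Vt/C + R·V̇ + PEEP (constant-flow equation of motion).
Only the elastic term changes: ΔPIP = ΔVt / C = (400 − 455) / 51.7 = -1.064 cmH2O.
Original PIP = 455/51.7 + 14.9×0.5833 + 9 = 26.492 cmH2O; new PIP = 26.492 + (-1.064) = 25.428 cmH2O.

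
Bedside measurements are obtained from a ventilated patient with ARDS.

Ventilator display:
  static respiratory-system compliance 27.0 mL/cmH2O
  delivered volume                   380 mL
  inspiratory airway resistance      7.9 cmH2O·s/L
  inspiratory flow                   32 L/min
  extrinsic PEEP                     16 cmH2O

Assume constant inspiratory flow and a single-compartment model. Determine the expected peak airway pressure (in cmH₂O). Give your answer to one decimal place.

Flow: 32 L/min ÷ 60 = 0.5333 L/s.
Equation of motion (constant flow): PIP = Vt/C + R·V̇ + PEEP.
PIP = 380/27.0 + 7.9×0.5333 + 16 = 14.074 + 4.213 + 16 = 34.287 cmH2O.

34.3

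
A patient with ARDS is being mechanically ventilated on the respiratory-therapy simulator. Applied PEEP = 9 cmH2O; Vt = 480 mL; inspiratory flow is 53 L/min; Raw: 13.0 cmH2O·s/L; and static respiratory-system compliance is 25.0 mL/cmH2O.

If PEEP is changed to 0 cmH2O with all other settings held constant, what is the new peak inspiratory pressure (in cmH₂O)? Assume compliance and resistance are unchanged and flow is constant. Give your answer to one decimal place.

Flow: 53 L/min ÷ 60 = 0.8833 L/s.
PIP = Vt/C + R·V̇ + PEEP (constant-flow equation of motion).
Only the baseline term changes: ΔPIP = ΔPEEP = 0 − 9 = -9.0 cmH2O.
Original PIP = 480/25.0 + 13.0×0.8833 + 9 = 39.683 cmH2O; new PIP = 39.683 + (-9.0) = 30.683 cmH2O.

30.7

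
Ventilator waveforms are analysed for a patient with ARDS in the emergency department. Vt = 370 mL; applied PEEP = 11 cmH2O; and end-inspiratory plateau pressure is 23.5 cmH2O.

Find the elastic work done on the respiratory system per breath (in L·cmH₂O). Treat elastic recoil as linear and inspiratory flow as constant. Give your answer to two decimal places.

Elastic work ≈ ½ × (Pplat − PEEP) × Vt = 0.5 × (23.5 − 11) × 0.370 L = 0.5 × 12.5 × 0.370 = 2.313 L·cmH2O.

2.31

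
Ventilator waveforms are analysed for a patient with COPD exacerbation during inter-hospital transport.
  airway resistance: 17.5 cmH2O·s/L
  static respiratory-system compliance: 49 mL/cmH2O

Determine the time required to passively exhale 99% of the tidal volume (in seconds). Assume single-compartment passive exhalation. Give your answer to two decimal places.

3.95

τ = R × C = 17.5 × 49 mL/cmH2O = 17.5 × 0.049 L/cmH2O = 0.8575 s.
Exhaled fraction f = 1 − e^(−t/τ) → t = −τ·ln(1 − f) = −0.8575·ln(0.01) = 3.949 s.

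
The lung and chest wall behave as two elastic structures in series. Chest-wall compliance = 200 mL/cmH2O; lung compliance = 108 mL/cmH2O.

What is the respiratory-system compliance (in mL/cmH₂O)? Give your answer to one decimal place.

Lung and chest wall are elastances in series: 1/Crs = 1/CL + 1/Ccw.
1/Crs = 1/108 + 1/200 = 0.01426.
Crs = 70.126 mL/cmH2O.

70.1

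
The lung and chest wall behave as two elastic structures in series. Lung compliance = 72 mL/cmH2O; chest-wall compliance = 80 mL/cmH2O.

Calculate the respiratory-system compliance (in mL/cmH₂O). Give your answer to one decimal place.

37.9

Lung and chest wall are elastances in series: 1/Crs = 1/CL + 1/Ccw.
1/Crs = 1/72 + 1/80 = 0.02639.
Crs = 37.893 mL/cmH2O.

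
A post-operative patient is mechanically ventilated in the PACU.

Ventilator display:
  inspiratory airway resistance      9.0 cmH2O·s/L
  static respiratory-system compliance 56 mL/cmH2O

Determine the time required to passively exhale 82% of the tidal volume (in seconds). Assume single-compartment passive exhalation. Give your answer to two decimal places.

τ = R × C = 9.0 × 56 mL/cmH2O = 9.0 × 0.056 L/cmH2O = 0.504 s.
Exhaled fraction f = 1 − e^(−t/τ) → t = −τ·ln(1 − f) = −0.504·ln(0.18) = 0.8643 s.

0.86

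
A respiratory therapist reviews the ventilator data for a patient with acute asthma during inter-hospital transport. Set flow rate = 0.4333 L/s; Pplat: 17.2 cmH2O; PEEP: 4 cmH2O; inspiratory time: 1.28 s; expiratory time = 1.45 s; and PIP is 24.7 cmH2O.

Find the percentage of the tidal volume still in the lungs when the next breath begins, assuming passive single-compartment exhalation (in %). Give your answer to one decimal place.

13.6

Vt = flow × Ti = 0.4333 L/s × 1.28 s × 1000 mL/L = 554.62 mL.
R = (PIP − Pplat)/V̇ = (24.7 − 17.2) / 0.4333 = 7.5/0.4333 = 17.309 cmH2O·s/L.
C = Vt/(Pplat − PEEP) = 554.62 / (17.2 − 4) = 554.62/13.2 = 42.017 mL/cmH2O.
τ = R × C = 17.309 × 0.04202 L/cmH2O = 0.7273 s.
Fraction remaining at end-expiration = e^(−Te/τ) = e^(−1.45/0.7273) = 0.1362 → 13.62%.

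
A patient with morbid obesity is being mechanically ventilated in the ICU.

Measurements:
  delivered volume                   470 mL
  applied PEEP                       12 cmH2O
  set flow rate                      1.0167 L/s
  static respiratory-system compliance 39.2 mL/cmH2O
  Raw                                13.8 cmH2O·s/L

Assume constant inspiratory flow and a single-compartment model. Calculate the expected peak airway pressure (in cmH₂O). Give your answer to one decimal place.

38.0

Equation of motion (constant flow): PIP = Vt/C + R·V̇ + PEEP.
PIP = 470/39.2 + 13.8×1.0167 + 12 = 11.99 + 14.03 + 12 = 38.02 cmH2O.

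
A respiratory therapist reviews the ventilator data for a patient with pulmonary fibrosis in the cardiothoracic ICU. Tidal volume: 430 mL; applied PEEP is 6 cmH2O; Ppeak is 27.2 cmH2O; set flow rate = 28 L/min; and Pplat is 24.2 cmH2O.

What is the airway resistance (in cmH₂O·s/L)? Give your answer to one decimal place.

6.4

Flow: 28 L/min ÷ 60 = 0.4667 L/s.
Raw = (PIP − Pplat) / flow = (27.2 − 24.2) / 0.4667 = 3.0 / 0.4667 = 6.428 cmH2O·s/L.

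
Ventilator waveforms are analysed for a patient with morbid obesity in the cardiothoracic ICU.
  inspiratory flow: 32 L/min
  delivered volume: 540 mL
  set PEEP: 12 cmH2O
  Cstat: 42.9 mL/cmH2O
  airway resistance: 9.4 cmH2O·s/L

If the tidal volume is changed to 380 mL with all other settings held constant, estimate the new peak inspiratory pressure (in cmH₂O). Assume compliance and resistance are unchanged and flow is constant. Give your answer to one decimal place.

25.9

Flow: 32 L/min ÷ 60 = 0.5333 L/s.
PIP = Vt/C + R·V̇ + PEEP (constant-flow equation of motion).
Only the elastic term changes: ΔPIP = ΔVt / C = (380 − 540) / 42.9 = -3.73 cmH2O.
Original PIP = 540/42.9 + 9.4×0.5333 + 12 = 29.6 cmH2O; new PIP = 29.6 + (-3.73) = 25.87 cmH2O.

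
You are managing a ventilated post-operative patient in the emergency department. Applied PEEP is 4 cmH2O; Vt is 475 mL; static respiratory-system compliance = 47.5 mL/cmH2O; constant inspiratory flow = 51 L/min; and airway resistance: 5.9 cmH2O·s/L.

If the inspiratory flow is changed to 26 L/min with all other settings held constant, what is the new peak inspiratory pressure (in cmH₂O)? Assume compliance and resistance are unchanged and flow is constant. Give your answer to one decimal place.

Flow: 51 L/min ÷ 60 = 0.85 L/s.
New flow: 26 L/min ÷ 60 = 0.4333 L/s.
PIP = Vt/C + R·V̇ + PEEP (constant-flow equation of motion).
Only the resistive term changes: ΔPIP = R × ΔV̇ = 5.9 × (0.4333 − 0.85) = 5.9 × -0.4167 = -2.459 cmH2O.
Original PIP = 475/47.5 + 5.9×0.85 + 4 = 19.015 cmH2O; new PIP = 19.015 + (-2.459) = 16.556 cmH2O.

16.6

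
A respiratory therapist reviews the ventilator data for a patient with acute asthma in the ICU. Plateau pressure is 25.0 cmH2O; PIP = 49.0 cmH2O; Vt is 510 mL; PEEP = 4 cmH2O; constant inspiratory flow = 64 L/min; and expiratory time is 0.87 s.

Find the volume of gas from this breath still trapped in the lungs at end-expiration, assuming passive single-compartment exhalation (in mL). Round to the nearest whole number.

Flow: 64 L/min ÷ 60 = 1.0667 L/s.
R = (PIP − Pplat)/V̇ = (49.0 − 25.0) / 1.0667 = 24.0/1.0667 = 22.499 cmH2O·s/L.
C = Vt/(Pplat − PEEP) = 510.0 / (25.0 − 4) = 510.0/21.0 = 24.286 mL/cmH2O.
τ = R × C = 22.499 × 0.02429 L/cmH2O = 0.5465 s.
Fraction remaining = e^(−Te/τ) = e^(−0.87/0.5465) = 0.2035.
Trapped volume = 510.0 × 0.2035 = 103.79 mL.

104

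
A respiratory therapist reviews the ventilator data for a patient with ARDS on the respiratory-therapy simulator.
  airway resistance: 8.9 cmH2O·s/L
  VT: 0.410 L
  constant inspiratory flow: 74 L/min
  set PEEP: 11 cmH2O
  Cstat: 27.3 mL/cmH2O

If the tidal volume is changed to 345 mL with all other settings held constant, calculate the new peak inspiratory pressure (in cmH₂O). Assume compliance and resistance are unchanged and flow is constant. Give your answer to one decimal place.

34.6

Flow: 74 L/min ÷ 60 = 1.2333 L/s.
PIP = Vt/C + R·V̇ + PEEP (constant-flow equation of motion).
Only the elastic term changes: ΔPIP = ΔVt / C = (345 − 410) / 27.3 = -2.381 cmH2O.
Original PIP = 410/27.3 + 8.9×1.2333 + 11 = 36.995 cmH2O; new PIP = 36.995 + (-2.381) = 34.614 cmH2O.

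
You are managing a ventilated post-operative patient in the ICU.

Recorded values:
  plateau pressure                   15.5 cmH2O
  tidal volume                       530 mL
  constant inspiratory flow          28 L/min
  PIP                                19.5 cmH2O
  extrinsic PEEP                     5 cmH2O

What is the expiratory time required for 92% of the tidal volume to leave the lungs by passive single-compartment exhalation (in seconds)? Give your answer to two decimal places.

Flow: 28 L/min ÷ 60 = 0.4667 L/s.
R = (PIP − Pplat)/V̇ = (19.5 − 15.5) / 0.4667 = 4.0/0.4667 = 8.571 cmH2O·s/L.
C = Vt/(Pplat − PEEP) = 530.0 / (15.5 − 5) = 530.0/10.5 = 50.476 mL/cmH2O.
τ = R × C = 8.571 × 0.05048 L/cmH2O = 0.4327 s.
t = −τ·ln(1 − 0.92) = −0.4327·ln(0.08) = 1.093 s.

1.09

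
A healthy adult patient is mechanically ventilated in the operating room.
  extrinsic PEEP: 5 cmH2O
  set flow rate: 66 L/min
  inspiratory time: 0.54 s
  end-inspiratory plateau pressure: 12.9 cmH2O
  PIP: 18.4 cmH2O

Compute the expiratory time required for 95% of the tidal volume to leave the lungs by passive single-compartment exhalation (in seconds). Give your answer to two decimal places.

Flow: 66 L/min ÷ 60 = 1.1 L/s.
Vt = flow × Ti = 1.1 L/s × 0.54 s × 1000 mL/L = 594.0 mL.
R = (PIP − Pplat)/V̇ = (18.4 − 12.9) / 1.1 = 5.5/1.1 = 5.0 cmH2O·s/L.
C = Vt/(Pplat − PEEP) = 594.0 / (12.9 − 5) = 594.0/7.9 = 75.19 mL/cmH2O.
τ = R × C = 5.0 × 0.07519 L/cmH2O = 0.376 s.
t = −τ·ln(1 − 0.95) = −0.376·ln(0.05) = 1.126 s.

1.13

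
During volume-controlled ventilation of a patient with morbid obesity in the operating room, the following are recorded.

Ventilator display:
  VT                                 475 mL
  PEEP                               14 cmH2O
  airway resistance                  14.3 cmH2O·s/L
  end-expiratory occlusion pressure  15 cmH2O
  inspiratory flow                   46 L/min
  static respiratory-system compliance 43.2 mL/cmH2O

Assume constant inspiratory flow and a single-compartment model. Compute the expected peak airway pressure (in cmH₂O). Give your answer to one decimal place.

Flow: 46 L/min ÷ 60 = 0.7667 L/s.
Total PEEP = 15 cmH2O (set 14 + intrinsic 1); this is the baseline alveolar pressure.
Equation of motion (constant flow): PIP = Vt/C + R·V̇ + PEEP.
PIP = 475/43.2 + 14.3×0.7667 + 15 = 10.995 + 10.964 + 15 = 36.959 cmH2O.

37.0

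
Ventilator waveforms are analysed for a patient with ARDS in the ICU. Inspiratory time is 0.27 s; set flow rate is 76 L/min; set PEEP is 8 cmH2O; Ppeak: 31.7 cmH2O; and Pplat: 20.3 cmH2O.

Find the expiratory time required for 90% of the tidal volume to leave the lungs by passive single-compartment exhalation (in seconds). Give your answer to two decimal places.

Flow: 76 L/min ÷ 60 = 1.2667 L/s.
Vt = flow × Ti = 1.2667 L/s × 0.27 s × 1000 mL/L = 342.01 mL.
R = (PIP − Pplat)/V̇ = (31.7 − 20.3) / 1.2667 = 11.4/1.2667 = 9.0 cmH2O·s/L.
C = Vt/(Pplat − PEEP) = 342.01 / (20.3 − 8) = 342.01/12.3 = 27.806 mL/cmH2O.
τ = R × C = 9.0 × 0.02781 L/cmH2O = 0.2503 s.
t = −τ·ln(1 − 0.90) = −0.2503·ln(0.1) = 0.5763 s.

0.58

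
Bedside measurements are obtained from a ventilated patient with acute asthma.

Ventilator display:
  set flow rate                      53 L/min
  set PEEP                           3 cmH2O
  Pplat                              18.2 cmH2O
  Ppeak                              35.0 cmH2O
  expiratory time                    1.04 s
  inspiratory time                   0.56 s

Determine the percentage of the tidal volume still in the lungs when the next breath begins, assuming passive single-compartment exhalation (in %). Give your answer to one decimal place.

18.6

Flow: 53 L/min ÷ 60 = 0.8833 L/s.
Vt = flow × Ti = 0.8833 L/s × 0.56 s × 1000 mL/L = 494.65 mL.
R = (PIP − Pplat)/V̇ = (35.0 − 18.2) / 0.8833 = 16.8/0.8833 = 19.02 cmH2O·s/L.
C = Vt/(Pplat − PEEP) = 494.65 / (18.2 − 3) = 494.65/15.2 = 32.543 mL/cmH2O.
τ = R × C = 19.02 × 0.03254 L/cmH2O = 0.6189 s.
Fraction remaining at end-expiration = e^(−Te/τ) = e^(−1.04/0.6189) = 0.1863 → 18.63%.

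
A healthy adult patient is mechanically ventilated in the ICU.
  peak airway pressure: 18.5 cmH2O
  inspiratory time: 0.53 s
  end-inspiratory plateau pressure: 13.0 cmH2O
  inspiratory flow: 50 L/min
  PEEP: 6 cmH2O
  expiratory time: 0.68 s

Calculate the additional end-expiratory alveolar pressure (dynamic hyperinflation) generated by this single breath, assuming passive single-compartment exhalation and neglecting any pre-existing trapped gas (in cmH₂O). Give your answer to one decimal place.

Flow: 50 L/min ÷ 60 = 0.8333 L/s.
Vt = flow × Ti = 0.8333 L/s × 0.53 s × 1000 mL/L = 441.65 mL.
R = (PIP − Pplat)/V̇ = (18.5 − 13.0) / 0.8333 = 5.5/0.8333 = 6.6 cmH2O·s/L.
C = Vt/(Pplat − PEEP) = 441.65 / (13.0 − 6) = 441.65/7.0 = 63.093 mL/cmH2O.
τ = R × C = 6.6 × 0.06309 L/cmH2O = 0.4164 s.
Fraction remaining = e^(−Te/τ) = e^(−0.68/0.4164) = 0.1953; trapped volume = 441.65 × 0.1953 = 86.254 mL.
Additional alveolar pressure from trapping ≈ V_trapped / C = 86.254 / 63.093 = 1.367 cmH2O.

1.4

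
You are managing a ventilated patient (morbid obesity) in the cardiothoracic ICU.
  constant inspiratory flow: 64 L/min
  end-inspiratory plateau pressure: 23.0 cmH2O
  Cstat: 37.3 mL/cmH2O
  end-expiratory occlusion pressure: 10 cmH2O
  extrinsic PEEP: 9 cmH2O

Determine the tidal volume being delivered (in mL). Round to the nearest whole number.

End-expiratory occlusion gives total PEEP = 10 cmH2O (intrinsic PEEP = 10 − 9 = 1). Use total PEEP for the elastic gradient.
Vt = Cstat × (Pplat − PEEPtotal) = 37.3 × (23.0 − 10) = 37.3 × 13.0 = 484.9 mL.

485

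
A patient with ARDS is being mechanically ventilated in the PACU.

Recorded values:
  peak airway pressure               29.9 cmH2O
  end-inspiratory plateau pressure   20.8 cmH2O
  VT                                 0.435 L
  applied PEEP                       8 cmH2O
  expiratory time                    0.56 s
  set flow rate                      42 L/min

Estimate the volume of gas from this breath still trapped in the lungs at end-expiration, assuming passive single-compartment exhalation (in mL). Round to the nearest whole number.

122

Flow: 42 L/min ÷ 60 = 0.7 L/s.
R = (PIP − Pplat)/V̇ = (29.9 − 20.8) / 0.7 = 9.1/0.7 = 13.0 cmH2O·s/L.
C = Vt/(Pplat − PEEP) = 435.0 / (20.8 − 8) = 435.0/12.8 = 33.984 mL/cmH2O.
τ = R × C = 13.0 × 0.03398 L/cmH2O = 0.4417 s.
Fraction remaining = e^(−Te/τ) = e^(−0.56/0.4417) = 0.2814.
Trapped volume = 435.0 × 0.2814 = 122.41 mL.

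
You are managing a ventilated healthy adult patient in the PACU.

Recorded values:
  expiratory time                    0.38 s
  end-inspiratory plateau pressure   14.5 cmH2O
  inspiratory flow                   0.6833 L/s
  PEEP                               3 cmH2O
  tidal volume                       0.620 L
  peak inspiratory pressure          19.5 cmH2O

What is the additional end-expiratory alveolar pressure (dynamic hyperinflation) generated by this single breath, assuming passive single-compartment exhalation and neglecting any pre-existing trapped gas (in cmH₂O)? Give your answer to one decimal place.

R = (PIP − Pplat)/V̇ = (19.5 − 14.5) / 0.6833 = 5.0/0.6833 = 7.317 cmH2O·s/L.
C = Vt/(Pplat − PEEP) = 620.0 / (14.5 − 3) = 620.0/11.5 = 53.913 mL/cmH2O.
τ = R × C = 7.317 × 0.05391 L/cmH2O = 0.3945 s.
Fraction remaining = e^(−Te/τ) = e^(−0.38/0.3945) = 0.3817; trapped volume = 620.0 × 0.3817 = 236.65 mL.
Additional alveolar pressure from trapping ≈ V_trapped / C = 236.65 / 53.913 = 4.389 cmH2O.

4.4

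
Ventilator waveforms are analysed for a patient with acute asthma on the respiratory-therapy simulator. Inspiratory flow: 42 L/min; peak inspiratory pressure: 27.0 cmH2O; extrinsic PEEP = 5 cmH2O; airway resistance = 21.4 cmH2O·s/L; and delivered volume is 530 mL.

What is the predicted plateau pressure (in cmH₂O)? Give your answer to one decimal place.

12.0

Flow: 42 L/min ÷ 60 = 0.7 L/s.
Pplat = PIP − Raw × flow = 27.0 − 21.4 × 0.7 = 27.0 − 14.98 = 12.02 cmH2O.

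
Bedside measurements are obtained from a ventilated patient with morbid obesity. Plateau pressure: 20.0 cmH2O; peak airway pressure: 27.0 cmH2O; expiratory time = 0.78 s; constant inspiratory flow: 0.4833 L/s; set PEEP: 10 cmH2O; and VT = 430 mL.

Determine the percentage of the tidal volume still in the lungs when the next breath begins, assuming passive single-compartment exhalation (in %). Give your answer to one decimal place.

28.6

R = (PIP − Pplat)/V̇ = (27.0 − 20.0) / 0.4833 = 7.0/0.4833 = 14.484 cmH2O·s/L.
C = Vt/(Pplat − PEEP) = 430.0 / (20.0 − 10) = 430.0/10.0 = 43.0 mL/cmH2O.
τ = R × C = 14.484 × 0.043 L/cmH2O = 0.6228 s.
Fraction remaining at end-expiration = e^(−Te/τ) = e^(−0.78/0.6228) = 0.2858 → 28.58%.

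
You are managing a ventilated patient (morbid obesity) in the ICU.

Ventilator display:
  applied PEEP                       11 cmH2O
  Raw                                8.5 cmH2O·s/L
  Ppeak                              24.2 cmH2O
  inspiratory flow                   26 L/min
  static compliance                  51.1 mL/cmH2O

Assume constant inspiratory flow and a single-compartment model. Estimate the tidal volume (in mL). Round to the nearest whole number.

486

Flow: 26 L/min ÷ 60 = 0.4333 L/s.
Equation of motion (constant flow): PIP = Vt/C + R·V̇ + PEEP.
Vt/C = PIP − R·V̇ − PEEP = 24.2 − 3.683 − 11 = 9.517 cmH2O.
Vt = C × 9.517 = 51.1 × 9.517 = 486.32 mL.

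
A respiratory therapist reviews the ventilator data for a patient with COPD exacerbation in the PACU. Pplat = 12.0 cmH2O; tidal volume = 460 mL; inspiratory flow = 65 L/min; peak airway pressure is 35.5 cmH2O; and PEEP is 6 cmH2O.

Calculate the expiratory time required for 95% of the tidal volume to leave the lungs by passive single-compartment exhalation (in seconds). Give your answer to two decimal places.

Flow: 65 L/min ÷ 60 = 1.0833 L/s.
R = (PIP − Pplat)/V̇ = (35.5 − 12.0) / 1.0833 = 23.5/1.0833 = 21.693 cmH2O·s/L.
C = Vt/(Pplat − PEEP) = 460.0 / (12.0 − 6) = 460.0/6.0 = 76.667 mL/cmH2O.
τ = R × C = 21.693 × 0.07667 L/cmH2O = 1.663 s.
t = −τ·ln(1 − 0.95) = −1.663·ln(0.05) = 4.982 s.

4.98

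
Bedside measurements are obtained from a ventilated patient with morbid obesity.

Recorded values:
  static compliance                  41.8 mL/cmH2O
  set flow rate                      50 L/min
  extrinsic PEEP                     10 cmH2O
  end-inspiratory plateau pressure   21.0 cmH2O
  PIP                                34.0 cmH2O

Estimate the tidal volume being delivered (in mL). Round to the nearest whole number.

460

Vt = Cstat × (Pplat − PEEP) = 41.8 × (21.0 − 10) = 41.8 × 11.0 = 459.8 mL.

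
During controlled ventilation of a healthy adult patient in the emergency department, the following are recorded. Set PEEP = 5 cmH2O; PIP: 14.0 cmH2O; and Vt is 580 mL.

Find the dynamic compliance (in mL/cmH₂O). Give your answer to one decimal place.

Dynamic compliance = Vt / (PIP − PEEP) = 580 / (14.0 − 5) = 580 / 9.0 = 64.444 mL/cmH2O.

64.4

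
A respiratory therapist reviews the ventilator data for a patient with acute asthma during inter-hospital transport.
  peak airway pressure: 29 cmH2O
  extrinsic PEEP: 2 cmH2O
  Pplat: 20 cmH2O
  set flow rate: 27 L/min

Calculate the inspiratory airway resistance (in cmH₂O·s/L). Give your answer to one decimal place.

Flow: 27 L/min ÷ 60 = 0.45 L/s.
Raw = (PIP − Pplat) / flow = (29 − 20) / 0.45 = 9.0 / 0.45 = 20.0 cmH2O·s/L.

20.0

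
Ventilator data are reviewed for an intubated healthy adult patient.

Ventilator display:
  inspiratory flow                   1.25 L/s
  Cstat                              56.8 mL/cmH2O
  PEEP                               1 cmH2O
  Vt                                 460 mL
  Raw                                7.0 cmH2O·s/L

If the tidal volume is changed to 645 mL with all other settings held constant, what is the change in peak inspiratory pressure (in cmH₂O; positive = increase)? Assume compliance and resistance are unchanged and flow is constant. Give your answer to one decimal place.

3.3

PIP = Vt/C + R·V̇ + PEEP (constant-flow equation of motion).
Only the elastic term changes: ΔPIP = ΔVt / C = (645 − 460) / 56.8 = 3.257 cmH2O.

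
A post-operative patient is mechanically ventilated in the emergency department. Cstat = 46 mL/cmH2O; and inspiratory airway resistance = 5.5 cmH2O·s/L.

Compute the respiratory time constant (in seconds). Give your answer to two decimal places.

τ = R × C = 5.5 × 46 mL/cmH2O = 5.5 × 0.046 L/cmH2O = 0.253 s.

0.25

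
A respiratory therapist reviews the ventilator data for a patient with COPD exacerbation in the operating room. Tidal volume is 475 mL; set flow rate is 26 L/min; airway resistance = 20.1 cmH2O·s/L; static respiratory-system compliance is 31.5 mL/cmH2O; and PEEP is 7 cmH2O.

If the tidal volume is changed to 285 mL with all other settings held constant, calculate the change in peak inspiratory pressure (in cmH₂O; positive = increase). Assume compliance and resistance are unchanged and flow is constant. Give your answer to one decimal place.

-6.0

PIP = Vt/C + R·V̇ + PEEP (constant-flow equation of motion).
Only the elastic term changes: ΔPIP = ΔVt / C = (285 − 475) / 31.5 = -6.032 cmH2O.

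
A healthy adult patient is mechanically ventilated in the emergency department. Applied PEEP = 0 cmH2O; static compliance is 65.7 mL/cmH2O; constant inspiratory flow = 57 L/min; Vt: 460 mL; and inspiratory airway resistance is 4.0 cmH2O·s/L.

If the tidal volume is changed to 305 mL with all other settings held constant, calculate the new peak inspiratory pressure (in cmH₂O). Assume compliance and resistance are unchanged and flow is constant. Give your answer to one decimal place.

Flow: 57 L/min ÷ 60 = 0.95 L/s.
PIP = Vt/C + R·V̇ + PEEP (constant-flow equation of motion).
Only the elastic term changes: ΔPIP = ΔVt / C = (305 − 460) / 65.7 = -2.359 cmH2O.
Original PIP = 460/65.7 + 4.0×0.95 + 0 = 10.802 cmH2O; new PIP = 10.802 + (-2.359) = 8.443 cmH2O.

8.4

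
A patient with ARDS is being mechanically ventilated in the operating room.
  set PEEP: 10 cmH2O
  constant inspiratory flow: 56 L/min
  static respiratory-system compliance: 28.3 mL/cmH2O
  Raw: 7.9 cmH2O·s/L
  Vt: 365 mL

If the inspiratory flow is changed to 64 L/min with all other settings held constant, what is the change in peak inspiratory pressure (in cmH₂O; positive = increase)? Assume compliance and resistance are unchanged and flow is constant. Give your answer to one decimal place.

1.1

Flow: 56 L/min ÷ 60 = 0.9333 L/s.
New flow: 64 L/min ÷ 60 = 1.0667 L/s.
PIP = Vt/C + R·V̇ + PEEP (constant-flow equation of motion).
Only the resistive term changes: ΔPIP = R × ΔV̇ = 7.9 × (1.0667 − 0.9333) = 7.9 × 0.1334 = 1.054 cmH2O.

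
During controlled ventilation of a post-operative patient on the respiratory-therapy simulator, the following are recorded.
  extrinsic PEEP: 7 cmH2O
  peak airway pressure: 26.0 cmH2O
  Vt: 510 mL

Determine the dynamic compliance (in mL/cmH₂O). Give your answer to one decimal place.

26.8

Dynamic compliance = Vt / (PIP − PEEP) = 510 / (26.0 − 7) = 510 / 19.0 = 26.842 mL/cmH2O.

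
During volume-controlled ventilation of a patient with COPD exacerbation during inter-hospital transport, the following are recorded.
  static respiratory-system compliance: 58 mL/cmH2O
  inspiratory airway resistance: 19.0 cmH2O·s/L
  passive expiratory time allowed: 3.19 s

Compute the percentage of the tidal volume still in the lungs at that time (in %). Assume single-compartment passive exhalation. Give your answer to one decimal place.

τ = R × C = 19.0 × 58 mL/cmH2O = 19.0 × 0.058 L/cmH2O = 1.102 s.
Passive exhalation: V(t)/V₀ = e^(−t/τ) = e^(−3.19/1.102) = 0.05531.
Fraction remaining = 0.05531 → 5.531%.

5.5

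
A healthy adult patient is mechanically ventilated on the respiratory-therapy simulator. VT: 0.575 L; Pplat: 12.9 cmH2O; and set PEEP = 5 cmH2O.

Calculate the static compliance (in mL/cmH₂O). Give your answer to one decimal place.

72.8

Cstat = Vt / (Pplat − PEEP) = 575 / (12.9 − 5) = 575 / 7.9 = 72.785 mL/cmH2O.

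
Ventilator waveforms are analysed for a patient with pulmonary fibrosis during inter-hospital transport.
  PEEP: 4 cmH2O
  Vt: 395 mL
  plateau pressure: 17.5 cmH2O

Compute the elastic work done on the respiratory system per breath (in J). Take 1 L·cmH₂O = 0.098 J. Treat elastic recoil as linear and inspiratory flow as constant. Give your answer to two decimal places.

0.26

Elastic work ≈ ½ × (Pplat − PEEP) × Vt = 0.5 × (17.5 − 4) × 0.395 L = 0.5 × 13.5 × 0.395 = 2.666 L·cmH2O.
× 0.098 J/(L·cmH2O) → 0.2613 J.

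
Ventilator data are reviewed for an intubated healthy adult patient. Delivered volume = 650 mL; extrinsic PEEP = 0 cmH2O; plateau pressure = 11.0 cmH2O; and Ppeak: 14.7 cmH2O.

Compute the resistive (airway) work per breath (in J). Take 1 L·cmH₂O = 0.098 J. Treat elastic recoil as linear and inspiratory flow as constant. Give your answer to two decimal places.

0.24

With constant inspiratory flow the resistive pressure is constant at PIP − Pplat = 14.7 − 11.0 = 3.7 cmH2O, so resistive work = 3.7 × 0.650 = 2.405 L·cmH2O.
× 0.098 J/(L·cmH2O) → 0.2357 J.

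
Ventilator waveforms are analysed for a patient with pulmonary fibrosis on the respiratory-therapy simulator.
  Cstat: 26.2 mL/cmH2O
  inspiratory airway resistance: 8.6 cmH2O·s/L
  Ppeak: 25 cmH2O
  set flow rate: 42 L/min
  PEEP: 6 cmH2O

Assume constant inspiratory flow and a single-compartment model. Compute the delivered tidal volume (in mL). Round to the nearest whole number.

340

Flow: 42 L/min ÷ 60 = 0.7 L/s.
Equation of motion (constant flow): PIP = Vt/C + R·V̇ + PEEP.
Vt/C = PIP − R·V̇ − PEEP = 25 − 6.02 − 6 = 12.98 cmH2O.
Vt = C × 12.98 = 26.2 × 12.98 = 340.08 mL.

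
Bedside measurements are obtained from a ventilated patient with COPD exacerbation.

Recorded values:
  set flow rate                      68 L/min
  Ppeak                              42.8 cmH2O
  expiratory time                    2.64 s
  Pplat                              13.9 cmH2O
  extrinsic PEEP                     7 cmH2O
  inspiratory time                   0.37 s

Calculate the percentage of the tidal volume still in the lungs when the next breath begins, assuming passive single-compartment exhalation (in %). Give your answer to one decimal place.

Flow: 68 L/min ÷ 60 = 1.1333 L/s.
Vt = flow × Ti = 1.1333 L/s × 0.37 s × 1000 mL/L = 419.32 mL.
R = (PIP − Pplat)/V̇ = (42.8 − 13.9) / 1.1333 = 28.9/1.1333 = 25.501 cmH2O·s/L.
C = Vt/(Pplat − PEEP) = 419.32 / (13.9 − 7) = 419.32/6.9 = 60.771 mL/cmH2O.
τ = R × C = 25.501 × 0.06077 L/cmH2O = 1.55 s.
Fraction remaining at end-expiration = e^(−Te/τ) = e^(−2.64/1.55) = 0.1821 → 18.21%.

18.2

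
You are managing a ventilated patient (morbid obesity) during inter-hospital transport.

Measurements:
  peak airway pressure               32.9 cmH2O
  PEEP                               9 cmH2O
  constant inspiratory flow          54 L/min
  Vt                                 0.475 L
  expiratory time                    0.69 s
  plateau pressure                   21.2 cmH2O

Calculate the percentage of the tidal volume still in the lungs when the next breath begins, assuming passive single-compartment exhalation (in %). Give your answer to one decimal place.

Flow: 54 L/min ÷ 60 = 0.9 L/s.
R = (PIP − Pplat)/V̇ = (32.9 − 21.2) / 0.9 = 11.7/0.9 = 13.0 cmH2O·s/L.
C = Vt/(Pplat − PEEP) = 475.0 / (21.2 − 9) = 475.0/12.2 = 38.934 mL/cmH2O.
τ = R × C = 13.0 × 0.03893 L/cmH2O = 0.5061 s.
Fraction remaining at end-expiration = e^(−Te/τ) = e^(−0.69/0.5061) = 0.2558 → 25.58%.

25.6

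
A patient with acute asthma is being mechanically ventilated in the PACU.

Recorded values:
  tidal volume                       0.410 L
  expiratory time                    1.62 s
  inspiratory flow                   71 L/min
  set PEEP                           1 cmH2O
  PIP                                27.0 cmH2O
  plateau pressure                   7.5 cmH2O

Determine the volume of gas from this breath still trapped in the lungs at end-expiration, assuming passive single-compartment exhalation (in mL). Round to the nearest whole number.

86

Flow: 71 L/min ÷ 60 = 1.1833 L/s.
R = (PIP − Pplat)/V̇ = (27.0 − 7.5) / 1.1833 = 19.5/1.1833 = 16.479 cmH2O·s/L.
C = Vt/(Pplat − PEEP) = 410.0 / (7.5 − 1) = 410.0/6.5 = 63.077 mL/cmH2O.
τ = R × C = 16.479 × 0.06308 L/cmH2O = 1.039 s.
Fraction remaining = e^(−Te/τ) = e^(−1.62/1.039) = 0.2103.
Trapped volume = 410.0 × 0.2103 = 86.223 mL.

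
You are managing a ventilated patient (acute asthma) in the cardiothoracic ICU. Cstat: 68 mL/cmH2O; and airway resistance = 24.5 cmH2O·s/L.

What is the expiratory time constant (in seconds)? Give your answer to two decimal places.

τ = R × C = 24.5 × 68 mL/cmH2O = 24.5 × 0.068 L/cmH2O = 1.666 s.

1.67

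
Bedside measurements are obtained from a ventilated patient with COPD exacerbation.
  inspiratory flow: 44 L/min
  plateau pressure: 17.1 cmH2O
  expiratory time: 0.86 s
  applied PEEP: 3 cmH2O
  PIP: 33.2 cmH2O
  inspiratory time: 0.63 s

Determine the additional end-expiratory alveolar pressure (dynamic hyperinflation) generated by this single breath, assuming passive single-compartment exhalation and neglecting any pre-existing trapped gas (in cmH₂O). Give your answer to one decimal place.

4.3

Flow: 44 L/min ÷ 60 = 0.7333 L/s.
Vt = flow × Ti = 0.7333 L/s × 0.63 s × 1000 mL/L = 461.98 mL.
R = (PIP − Pplat)/V̇ = (33.2 − 17.1) / 0.7333 = 16.1/0.7333 = 21.956 cmH2O·s/L.
C = Vt/(Pplat − PEEP) = 461.98 / (17.1 − 3) = 461.98/14.1 = 32.765 mL/cmH2O.
τ = R × C = 21.956 × 0.03277 L/cmH2O = 0.7195 s.
Fraction remaining = e^(−Te/τ) = e^(−0.86/0.7195) = 0.3026; trapped volume = 461.98 × 0.3026 = 139.8 mL.
Additional alveolar pressure from trapping ≈ V_trapped / C = 139.8 / 32.765 = 4.267 cmH2O.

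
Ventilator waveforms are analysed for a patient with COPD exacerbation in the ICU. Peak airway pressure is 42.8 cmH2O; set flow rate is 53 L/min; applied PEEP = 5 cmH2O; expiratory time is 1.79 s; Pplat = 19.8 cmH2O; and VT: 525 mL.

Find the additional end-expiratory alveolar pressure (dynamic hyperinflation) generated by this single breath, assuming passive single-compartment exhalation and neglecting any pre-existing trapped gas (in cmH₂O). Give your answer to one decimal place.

2.1

Flow: 53 L/min ÷ 60 = 0.8833 L/s.
R = (PIP − Pplat)/V̇ = (42.8 − 19.8) / 0.8833 = 23.0/0.8833 = 26.039 cmH2O·s/L.
C = Vt/(Pplat − PEEP) = 525.0 / (19.8 − 5) = 525.0/14.8 = 35.473 mL/cmH2O.
τ = R × C = 26.039 × 0.03547 L/cmH2O = 0.9236 s.
Fraction remaining = e^(−Te/τ) = e^(−1.79/0.9236) = 0.144; trapped volume = 525.0 × 0.144 = 75.6 mL.
Additional alveolar pressure from trapping ≈ V_trapped / C = 75.6 / 35.473 = 2.131 cmH2O.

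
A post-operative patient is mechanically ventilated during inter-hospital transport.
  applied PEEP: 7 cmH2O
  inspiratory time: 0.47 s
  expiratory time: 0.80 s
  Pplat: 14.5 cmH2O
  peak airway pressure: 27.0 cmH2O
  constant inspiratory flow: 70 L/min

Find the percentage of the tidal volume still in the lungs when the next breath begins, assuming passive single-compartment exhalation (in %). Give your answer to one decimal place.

Flow: 70 L/min ÷ 60 = 1.1667 L/s.
Vt = flow × Ti = 1.1667 L/s × 0.47 s × 1000 mL/L = 548.35 mL.
R = (PIP − Pplat)/V̇ = (27.0 − 14.5) / 1.1667 = 12.5/1.1667 = 10.714 cmH2O·s/L.
C = Vt/(Pplat − PEEP) = 548.35 / (14.5 − 7) = 548.35/7.5 = 73.113 mL/cmH2O.
τ = R × C = 10.714 × 0.07311 L/cmH2O = 0.7833 s.
Fraction remaining at end-expiration = e^(−Te/τ) = e^(−0.80/0.7833) = 0.3601 → 36.01%.

36.0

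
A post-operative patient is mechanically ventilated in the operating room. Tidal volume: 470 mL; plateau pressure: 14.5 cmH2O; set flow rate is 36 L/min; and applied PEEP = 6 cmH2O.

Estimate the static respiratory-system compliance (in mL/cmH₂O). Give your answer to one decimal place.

Cstat = Vt / (Pplat − PEEP) = 470 / (14.5 − 6) = 470 / 8.5 = 55.294 mL/cmH2O.

55.3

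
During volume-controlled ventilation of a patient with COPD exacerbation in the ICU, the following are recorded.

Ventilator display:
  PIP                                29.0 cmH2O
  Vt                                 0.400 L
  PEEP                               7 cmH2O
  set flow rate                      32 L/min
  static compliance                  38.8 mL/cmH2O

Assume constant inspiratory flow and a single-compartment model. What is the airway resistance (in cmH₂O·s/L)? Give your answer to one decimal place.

21.9

Flow: 32 L/min ÷ 60 = 0.5333 L/s.
Equation of motion (constant flow): PIP = Vt/C + R·V̇ + PEEP.
R·V̇ = PIP − Vt/C − PEEP = 29.0 − 400/38.8 − 7 = 29.0 − 10.309 − 7 = 11.691 cmH2O.
R = 11.691 / 0.5333 = 21.922 cmH2O·s/L.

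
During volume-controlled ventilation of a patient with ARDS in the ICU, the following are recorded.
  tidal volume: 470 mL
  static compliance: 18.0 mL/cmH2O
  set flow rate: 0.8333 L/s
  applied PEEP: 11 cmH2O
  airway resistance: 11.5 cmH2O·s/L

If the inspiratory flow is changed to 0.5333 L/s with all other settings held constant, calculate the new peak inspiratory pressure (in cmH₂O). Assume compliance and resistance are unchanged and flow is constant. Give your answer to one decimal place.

PIP = Vt/C + R·V̇ + PEEP (constant-flow equation of motion).
Only the resistive term changes: ΔPIP = R × ΔV̇ = 11.5 × (0.5333 − 0.8333) = 11.5 × -0.3 = -3.45 cmH2O.
Original PIP = 470/18.0 + 11.5×0.8333 + 11 = 46.694 cmH2O; new PIP = 46.694 + (-3.45) = 43.244 cmH2O.

43.2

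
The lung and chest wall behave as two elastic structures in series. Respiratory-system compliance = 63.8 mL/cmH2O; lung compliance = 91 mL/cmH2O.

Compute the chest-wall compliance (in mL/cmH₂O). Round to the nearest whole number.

1/Ccw = 1/Crs − 1/CL.
1/Ccw = 1/63.8 − 1/91 = 0.004685.
Ccw = 213.45 mL/cmH2O.

213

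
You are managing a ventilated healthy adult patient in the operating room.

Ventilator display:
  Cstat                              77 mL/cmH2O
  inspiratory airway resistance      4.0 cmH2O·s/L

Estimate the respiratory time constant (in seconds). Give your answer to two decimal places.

τ = R × C = 4.0 × 77 mL/cmH2O = 4.0 × 0.077 L/cmH2O = 0.308 s.

0.31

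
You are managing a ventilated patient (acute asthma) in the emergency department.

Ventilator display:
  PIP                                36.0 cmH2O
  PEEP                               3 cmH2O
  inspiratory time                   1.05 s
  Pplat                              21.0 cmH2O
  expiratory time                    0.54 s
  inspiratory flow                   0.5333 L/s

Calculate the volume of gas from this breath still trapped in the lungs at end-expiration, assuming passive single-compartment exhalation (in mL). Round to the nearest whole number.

Vt = flow × Ti = 0.5333 L/s × 1.05 s × 1000 mL/L = 559.97 mL.
R = (PIP − Pplat)/V̇ = (36.0 − 21.0) / 0.5333 = 15.0/0.5333 = 28.127 cmH2O·s/L.
C = Vt/(Pplat − PEEP) = 559.97 / (21.0 − 3) = 559.97/18.0 = 31.109 mL/cmH2O.
τ = R × C = 28.127 × 0.03111 L/cmH2O = 0.875 s.
Fraction remaining = e^(−Te/τ) = e^(−0.54/0.875) = 0.5395.
Trapped volume = 559.97 × 0.5395 = 302.1 mL.

302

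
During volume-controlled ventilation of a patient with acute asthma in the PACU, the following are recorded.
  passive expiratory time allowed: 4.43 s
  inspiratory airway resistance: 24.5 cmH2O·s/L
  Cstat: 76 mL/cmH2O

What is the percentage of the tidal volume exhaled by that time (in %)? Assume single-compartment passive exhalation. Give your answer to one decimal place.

τ = R × C = 24.5 × 76 mL/cmH2O = 24.5 × 0.076 L/cmH2O = 1.862 s.
Passive exhalation: V(t)/V₀ = e^(−t/τ) = e^(−4.43/1.862) = 0.09263.
Fraction exhaled = 1 − 0.09263 = 0.9074 → 90.74%.

90.7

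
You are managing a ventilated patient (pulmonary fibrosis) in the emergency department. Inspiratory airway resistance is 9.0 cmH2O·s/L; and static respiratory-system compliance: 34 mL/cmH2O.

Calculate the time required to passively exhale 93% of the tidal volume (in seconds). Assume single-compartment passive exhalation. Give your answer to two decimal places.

τ = R × C = 9.0 × 34 mL/cmH2O = 9.0 × 0.034 L/cmH2O = 0.306 s.
Exhaled fraction f = 1 − e^(−t/τ) → t = −τ·ln(1 − f) = −0.306·ln(0.07) = 0.8137 s.

0.81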